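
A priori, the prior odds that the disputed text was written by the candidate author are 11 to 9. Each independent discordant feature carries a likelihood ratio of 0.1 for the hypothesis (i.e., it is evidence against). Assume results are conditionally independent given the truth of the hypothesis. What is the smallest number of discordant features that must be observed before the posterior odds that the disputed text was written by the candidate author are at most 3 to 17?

1

Prior odds = 11/9.
Likelihood ratio per discordant feature = 0.1.
Target odds = 3/17.
Require 0.1ⁿ ≤ 3/17 ÷ (11/9) = 27/187.
0.1¹ = 0.1, which is already at or below the required 27/187; so n = 1.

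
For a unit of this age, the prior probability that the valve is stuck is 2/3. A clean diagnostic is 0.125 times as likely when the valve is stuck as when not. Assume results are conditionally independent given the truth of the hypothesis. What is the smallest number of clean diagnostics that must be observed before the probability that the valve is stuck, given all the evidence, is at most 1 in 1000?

Prior odds = (2/3)/(1/3) = 2.
Likelihood ratio per clean diagnostic = 0.125.
Target odds: 0.001 ÷ 0.999 = 1/999.
Need 2 × 0.125ⁿ ≤ 1/999, i.e. 0.125ⁿ ≤ 1/1998.
0.125³ = 0.001953125 is still above 1/1998 but 0.125⁴ = 1/4096 is at or below it, so n = 4.

4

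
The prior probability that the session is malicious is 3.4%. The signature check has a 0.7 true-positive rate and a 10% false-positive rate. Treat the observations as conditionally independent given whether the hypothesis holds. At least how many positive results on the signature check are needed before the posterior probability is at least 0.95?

Prior odds: 0.034 ÷ 0.966 = 17/483.
Likelihood ratio of a positive result = 0.7/0.1 = 7.
Target posterior odds = 0.95/0.05 = 19.
Require 7ⁿ ≥ 19 ÷ (17/483) = 9177/17.
7³ = 343 falls short of 9177/17 but 7⁴ = 2401 reaches it, so n = 4.

4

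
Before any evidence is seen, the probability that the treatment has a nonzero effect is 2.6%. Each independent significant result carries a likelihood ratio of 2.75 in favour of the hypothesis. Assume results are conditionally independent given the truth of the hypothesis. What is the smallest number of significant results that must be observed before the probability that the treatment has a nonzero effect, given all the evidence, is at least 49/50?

Prior odds: 0.026 ÷ 0.974 = 13/487.
Likelihood ratio per significant result = 2.75.
Target odds: 0.98 ÷ 0.02 = 49.
Need (13/487) × 2.75ⁿ ≥ 49, i.e. 2.75ⁿ ≥ 23863/13.
2.75⁷ = 19487171/16384 falls short of 23863/13 but 2.75⁸ = 214358881/65536 reaches it, so n = 8.

8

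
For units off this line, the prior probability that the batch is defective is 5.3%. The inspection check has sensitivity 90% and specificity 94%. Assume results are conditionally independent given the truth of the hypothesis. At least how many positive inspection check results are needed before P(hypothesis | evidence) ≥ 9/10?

2

Prior odds = 0.053/0.947 = 53/947.
False-positive rate = 1 − 0.94 = 0.06; likelihood ratio of a positive = 0.9/0.06 = 15.
Target posterior odds = 0.9/0.1 = 9.
Need (53/947) × 15ⁿ ≥ 9, i.e. 15ⁿ ≥ 8523/53.
15¹ = 15 falls short of 8523/53 but 15² = 225 reaches it, so n = 2.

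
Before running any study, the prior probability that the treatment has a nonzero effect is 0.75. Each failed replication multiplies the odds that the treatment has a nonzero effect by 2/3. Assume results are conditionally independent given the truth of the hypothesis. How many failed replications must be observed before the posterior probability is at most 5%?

Prior odds: 0.75 ÷ 0.25 = 3.
Likelihood ratio per failed replication = 2/3.
Target posterior odds = 0.05/0.95 = 1/19.
Require (2/3)ⁿ ≤ 1/19 ÷ 3 = 1/57.
(2/3)⁹ = 512/19683 is still above 1/57 but (2/3)¹⁰ = 1024/59049 is at or below it, so n = 10.

10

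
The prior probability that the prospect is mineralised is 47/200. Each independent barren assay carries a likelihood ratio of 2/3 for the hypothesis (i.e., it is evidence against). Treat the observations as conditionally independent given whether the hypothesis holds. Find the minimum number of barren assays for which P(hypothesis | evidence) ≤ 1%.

Prior odds: 0.235 ÷ 0.765 = 47/153.
Likelihood ratio per barren assay = 2/3.
Target posterior odds = 0.01/0.99 = 1/99.
Need (47/153) × (2/3)ⁿ ≤ 1/99, i.e. (2/3)ⁿ ≤ 17/517.
(2/3)⁸ = 256/6561 is still above 17/517 but (2/3)⁹ = 512/19683 is at or below it, so n = 9.

9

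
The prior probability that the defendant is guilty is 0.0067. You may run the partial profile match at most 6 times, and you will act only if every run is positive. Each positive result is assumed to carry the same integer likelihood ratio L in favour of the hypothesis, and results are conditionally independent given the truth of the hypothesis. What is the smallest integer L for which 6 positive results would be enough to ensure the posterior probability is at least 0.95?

4

Prior odds = 0.0067/0.9933 = 67/9933.
Target odds = 0.95/0.05 = 19.
Need L⁶ ≥ 19 ÷ (67/9933) = 188727/67.
3⁶ = 729 < 188727/67 ≤ 4096 = 4⁶, so L = 4.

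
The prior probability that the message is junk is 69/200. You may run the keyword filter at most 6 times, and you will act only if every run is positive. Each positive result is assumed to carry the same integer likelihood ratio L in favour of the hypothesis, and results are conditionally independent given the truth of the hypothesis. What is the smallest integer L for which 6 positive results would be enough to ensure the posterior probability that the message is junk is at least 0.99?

3

Prior odds = 0.345/0.655 = 69/131.
Target odds = 0.99/0.01 = 99.
Need L⁶ ≥ 99 ÷ (69/131) = 4323/23.
2⁶ = 64 < 4323/23 ≤ 729 = 3⁶, so L = 3.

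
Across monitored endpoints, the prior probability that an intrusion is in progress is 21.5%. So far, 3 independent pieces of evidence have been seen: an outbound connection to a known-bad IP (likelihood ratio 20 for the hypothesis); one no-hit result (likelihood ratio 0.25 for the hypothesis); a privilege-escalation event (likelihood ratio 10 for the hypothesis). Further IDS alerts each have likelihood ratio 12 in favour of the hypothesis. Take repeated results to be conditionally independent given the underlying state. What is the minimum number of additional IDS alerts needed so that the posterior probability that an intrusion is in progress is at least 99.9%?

Prior odds = 0.215/0.785 = 43/157.
Combined Bayes factor of the evidence already in hand = 20 × 0.25 × 10 = 50.
Odds after that evidence = (43/157) × 50 = 2150/157.
Target odds = 0.999/0.001 = 999.
Need 12ⁿ ≥ 999 ÷ (2150/157) = 156843/2150.
12¹ = 12 falls short of 156843/2150 but 12² = 144 reaches it, so n = 2.

2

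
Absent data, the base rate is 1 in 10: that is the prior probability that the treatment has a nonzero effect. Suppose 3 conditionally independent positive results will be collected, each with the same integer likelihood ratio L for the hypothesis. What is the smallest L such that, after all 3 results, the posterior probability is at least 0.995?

Prior odds = 0.1/0.9 = 1/9.
Target odds = 0.995/0.005 = 199.
Need L³ ≥ 199 ÷ (1/9) = 1791.
12³ = 1728 < 1791 ≤ 2197 = 13³, so L = 13.

13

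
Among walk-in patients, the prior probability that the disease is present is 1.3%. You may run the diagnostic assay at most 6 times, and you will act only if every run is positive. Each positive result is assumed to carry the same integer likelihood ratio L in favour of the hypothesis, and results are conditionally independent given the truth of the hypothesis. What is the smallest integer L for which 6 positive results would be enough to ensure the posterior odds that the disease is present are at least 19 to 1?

Prior odds = 0.013/0.987 = 13/987.
Target odds = 19.
Need L⁶ ≥ 19 ÷ (13/987) = 18753/13.
3⁶ = 729 < 18753/13 ≤ 4096 = 4⁶, so L = 4.

4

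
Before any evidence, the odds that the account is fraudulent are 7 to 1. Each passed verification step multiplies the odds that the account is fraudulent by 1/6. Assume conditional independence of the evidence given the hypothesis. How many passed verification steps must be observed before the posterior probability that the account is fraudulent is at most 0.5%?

5

Prior odds = 7.
Likelihood ratio per passed verification step = 1/6.
Target odds: 0.005 ÷ 0.995 = 1/199.
Need 7 × (1/6)ⁿ ≤ 1/199, i.e. (1/6)ⁿ ≤ 1/1393.
(1/6)⁴ = 1/1296 is still above 1/1393 but (1/6)⁵ = 1/7776 is at or below it, so n = 5.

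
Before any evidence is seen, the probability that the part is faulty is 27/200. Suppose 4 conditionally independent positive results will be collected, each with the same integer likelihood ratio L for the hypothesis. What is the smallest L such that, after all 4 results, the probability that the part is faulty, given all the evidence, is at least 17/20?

Prior odds = 0.135/0.865 = 27/173.
Target odds = 0.85/0.15 = 17/3.
Need L⁴ ≥ 17/3 ÷ (27/173) = 2941/81.
2⁴ = 16 < 2941/81 ≤ 81 = 3⁴, so L = 3.

3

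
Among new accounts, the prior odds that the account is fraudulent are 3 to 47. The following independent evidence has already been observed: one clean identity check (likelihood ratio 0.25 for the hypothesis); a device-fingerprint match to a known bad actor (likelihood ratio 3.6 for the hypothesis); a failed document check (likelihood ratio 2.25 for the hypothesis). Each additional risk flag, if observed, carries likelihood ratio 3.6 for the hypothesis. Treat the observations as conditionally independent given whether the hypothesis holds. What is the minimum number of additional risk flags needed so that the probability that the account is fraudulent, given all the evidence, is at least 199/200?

Prior odds = 3/47.
Combined Bayes factor of the evidence already in hand = 0.25 × 3.6 × 2.25 = 2.025.
Odds after that evidence = (3/47) × 2.025 = 243/1880.
Target odds = 0.995/0.005 = 199.
Need 3.6ⁿ ≥ 199 ÷ (243/1880) = 374120/243.
3.6⁵ = 604.66176 falls short of 374120/243 but 3.6⁶ = 34012224/15625 reaches it, so n = 6.

6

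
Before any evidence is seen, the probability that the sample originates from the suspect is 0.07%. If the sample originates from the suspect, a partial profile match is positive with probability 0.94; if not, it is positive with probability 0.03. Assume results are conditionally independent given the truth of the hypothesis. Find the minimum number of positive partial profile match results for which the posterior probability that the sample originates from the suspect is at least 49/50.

4

Prior odds = 0.0007/0.9993 = 7/9993.
Likelihood ratio of a positive = 0.94/0.03 = 94/3.
Target odds: 0.98 ÷ 0.02 = 49.
Require (94/3)ⁿ ≥ 49 ÷ (7/9993) = 69951.
(94/3)³ = 830584/27 falls short of 69951 but (94/3)⁴ = 78074896/81 reaches it, so n = 4.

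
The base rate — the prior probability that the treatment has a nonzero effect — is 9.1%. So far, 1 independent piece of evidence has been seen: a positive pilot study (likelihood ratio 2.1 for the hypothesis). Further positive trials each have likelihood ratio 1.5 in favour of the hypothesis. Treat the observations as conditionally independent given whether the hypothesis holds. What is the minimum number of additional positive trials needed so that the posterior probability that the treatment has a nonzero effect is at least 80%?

8

Prior odds = 0.091/0.909 = 91/909.
Bayes factor of the evidence already in hand = 2.1.
Odds after that evidence = (91/909) × 2.1 = 637/3030.
Target odds = 0.8/0.2 = 4.
Need 1.5ⁿ ≥ 4 ÷ (637/3030) = 12120/637.
1.5⁷ = 17.0859375 falls short of 12120/637 but 1.5⁸ = 25.62890625 reaches it, so n = 8.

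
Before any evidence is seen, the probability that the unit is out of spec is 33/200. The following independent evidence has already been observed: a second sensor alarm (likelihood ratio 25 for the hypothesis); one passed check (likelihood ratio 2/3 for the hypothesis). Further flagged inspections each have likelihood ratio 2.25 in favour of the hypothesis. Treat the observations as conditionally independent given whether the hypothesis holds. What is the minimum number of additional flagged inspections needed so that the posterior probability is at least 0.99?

Prior odds = 0.165/0.835 = 33/167.
Combined Bayes factor of the evidence already in hand = 25 × (2/3) = 50/3.
Odds after that evidence = (33/167) × 50/3 = 550/167.
Target odds = 0.99/0.01 = 99.
Need 2.25ⁿ ≥ 99 ÷ (550/167) = 30.06.
2.25⁴ = 25.62890625 falls short of 30.06 but 2.25⁵ = 59049/1024 reaches it, so n = 5.

5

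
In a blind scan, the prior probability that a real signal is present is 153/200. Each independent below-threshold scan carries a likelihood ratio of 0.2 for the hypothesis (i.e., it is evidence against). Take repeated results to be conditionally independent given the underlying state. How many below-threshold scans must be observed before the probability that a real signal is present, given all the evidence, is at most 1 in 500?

5

Prior odds = 0.765/0.235 = 153/47.
Likelihood ratio per below-threshold scan = 0.2.
Target odds: 0.002 ÷ 0.998 = 1/499.
Need (153/47) × 0.2ⁿ ≤ 1/499, i.e. 0.2ⁿ ≤ 47/76347.
0.2⁴ = 0.0016 is still above 47/76347 but 0.2⁵ = 0.00032 is at or below it, so n = 5.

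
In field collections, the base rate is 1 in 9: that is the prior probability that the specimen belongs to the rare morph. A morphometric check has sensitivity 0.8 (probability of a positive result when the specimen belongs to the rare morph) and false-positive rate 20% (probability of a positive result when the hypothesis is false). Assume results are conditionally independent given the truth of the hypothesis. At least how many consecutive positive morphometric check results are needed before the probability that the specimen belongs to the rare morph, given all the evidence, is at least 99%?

Prior odds: (1/9) ÷ (8/9) = 0.125.
Likelihood ratio of a positive result = 0.8/0.2 = 4.
Target posterior odds = 0.99/0.01 = 99.
Require 4ⁿ ≥ 99 ÷ 0.125 = 792.
4⁴ = 256 falls short of 792 but 4⁵ = 1024 reaches it, so n = 5.

5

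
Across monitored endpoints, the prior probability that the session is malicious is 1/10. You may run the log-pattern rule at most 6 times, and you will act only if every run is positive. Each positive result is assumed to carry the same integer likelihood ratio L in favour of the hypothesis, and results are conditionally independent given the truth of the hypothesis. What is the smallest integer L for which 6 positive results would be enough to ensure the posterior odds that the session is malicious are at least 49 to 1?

3

Prior odds = 0.1/0.9 = 1/9.
Target odds = 49.
Need L⁶ ≥ 49 ÷ (1/9) = 441.
2⁶ = 64 < 441 ≤ 729 = 3⁶, so L = 3.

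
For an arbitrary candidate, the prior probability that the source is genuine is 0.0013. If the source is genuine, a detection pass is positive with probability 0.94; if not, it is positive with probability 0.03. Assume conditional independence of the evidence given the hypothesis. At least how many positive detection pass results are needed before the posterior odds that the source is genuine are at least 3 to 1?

Prior odds: 0.0013 ÷ 0.9987 = 13/9987.
Likelihood ratio of a positive = 0.94/0.03 = 94/3.
Target odds = 3.
Require (94/3)ⁿ ≥ 3 ÷ (13/9987) = 29961/13.
(94/3)² = 8836/9 falls short of 29961/13 but (94/3)³ = 830584/27 reaches it, so n = 3.

3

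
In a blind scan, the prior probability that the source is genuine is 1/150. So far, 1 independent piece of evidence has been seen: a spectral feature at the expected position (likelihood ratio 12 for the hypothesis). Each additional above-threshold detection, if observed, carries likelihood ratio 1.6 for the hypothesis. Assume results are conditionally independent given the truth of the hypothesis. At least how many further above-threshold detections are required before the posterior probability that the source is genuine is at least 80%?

9

Prior odds = (1/150)/(149/150) = 1/149.
Bayes factor of the evidence already in hand = 12.
Odds after that evidence = (1/149) × 12 = 12/149.
Target odds = 0.8/0.2 = 4.
Need 1.6ⁿ ≥ 4 ÷ (12/149) = 149/3.
1.6⁸ = 16777216/390625 falls short of 149/3 but 1.6⁹ = 134217728/1953125 reaches it, so n = 9.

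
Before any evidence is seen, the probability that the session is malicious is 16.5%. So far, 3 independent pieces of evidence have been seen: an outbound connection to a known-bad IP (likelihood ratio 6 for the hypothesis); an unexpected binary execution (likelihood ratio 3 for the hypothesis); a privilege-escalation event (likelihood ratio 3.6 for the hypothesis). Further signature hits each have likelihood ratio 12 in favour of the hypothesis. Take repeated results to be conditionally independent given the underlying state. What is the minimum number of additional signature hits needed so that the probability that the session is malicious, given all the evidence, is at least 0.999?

2

Prior odds = 0.165/0.835 = 33/167.
Combined Bayes factor of the evidence already in hand = 6 × 3 × 3.6 = 64.8.
Odds after that evidence = (33/167) × 64.8 = 10692/835.
Target odds = 0.999/0.001 = 999.
Need 12ⁿ ≥ 999 ÷ (10692/835) = 30895/396.
12¹ = 12 falls short of 30895/396 but 12² = 144 reaches it, so n = 2.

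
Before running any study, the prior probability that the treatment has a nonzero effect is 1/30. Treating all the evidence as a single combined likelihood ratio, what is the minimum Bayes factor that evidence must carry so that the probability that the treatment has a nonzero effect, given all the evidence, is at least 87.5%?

203

Prior odds = (1/30)/(29/30) = 1/29.
Target odds = 0.875/0.125 = 7.
Required Bayes factor = 7 ÷ (1/29) = 203.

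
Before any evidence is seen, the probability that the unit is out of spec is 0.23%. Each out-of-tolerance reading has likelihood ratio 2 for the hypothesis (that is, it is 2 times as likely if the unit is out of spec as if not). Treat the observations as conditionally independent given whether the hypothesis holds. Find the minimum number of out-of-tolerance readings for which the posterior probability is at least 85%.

Prior odds: 0.0023 ÷ 0.9977 = 23/9977.
Likelihood ratio per out-of-tolerance reading = 2.
Target odds: 0.85 ÷ 0.15 = 17/3.
Require 2ⁿ ≥ 17/3 ÷ (23/9977) = 169609/69.
2¹¹ = 2048 falls short of 169609/69 but 2¹² = 4096 reaches it, so n = 12.

12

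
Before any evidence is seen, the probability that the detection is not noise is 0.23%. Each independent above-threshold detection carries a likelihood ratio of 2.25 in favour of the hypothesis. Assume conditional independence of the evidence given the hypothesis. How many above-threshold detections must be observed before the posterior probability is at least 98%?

Prior odds: 0.0023 ÷ 0.9977 = 23/9977.
Likelihood ratio per above-threshold detection = 2.25.
Target odds: 0.98 ÷ 0.02 = 49.
Require 2.25ⁿ ≥ 49 ÷ (23/9977) = 488873/23.
2.25¹² ≈16834.1 falls short of 488873/23 but 2.25¹³ ≈37876.8 reaches it, so n = 13.

13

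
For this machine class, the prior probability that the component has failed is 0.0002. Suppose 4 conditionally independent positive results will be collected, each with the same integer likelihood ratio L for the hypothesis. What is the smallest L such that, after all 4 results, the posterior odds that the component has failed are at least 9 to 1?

Prior odds = 0.0002/0.9998 = 1/4999.
Target odds = 9.
Need L⁴ ≥ 9 ÷ (1/4999) = 44991.
14⁴ = 38416 < 44991 ≤ 50625 = 15⁴, so L = 15.

15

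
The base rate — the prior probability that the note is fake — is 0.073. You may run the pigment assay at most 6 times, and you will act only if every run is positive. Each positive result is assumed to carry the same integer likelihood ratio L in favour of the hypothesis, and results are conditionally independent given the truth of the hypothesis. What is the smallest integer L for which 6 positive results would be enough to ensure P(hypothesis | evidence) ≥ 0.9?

3

Prior odds = 0.073/0.927 = 73/927.
Target odds = 0.9/0.1 = 9.
Need L⁶ ≥ 9 ÷ (73/927) = 8343/73.
2⁶ = 64 < 8343/73 ≤ 729 = 3⁶, so L = 3.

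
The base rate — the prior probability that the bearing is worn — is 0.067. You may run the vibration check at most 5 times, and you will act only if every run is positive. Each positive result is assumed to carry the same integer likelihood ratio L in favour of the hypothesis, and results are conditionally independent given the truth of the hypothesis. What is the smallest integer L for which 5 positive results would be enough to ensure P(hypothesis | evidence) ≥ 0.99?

5

Prior odds = 0.067/0.933 = 67/933.
Target odds = 0.99/0.01 = 99.
Need L⁵ ≥ 99 ÷ (67/933) = 92367/67.
4⁵ = 1024 < 92367/67 ≤ 3125 = 5⁵, so L = 5.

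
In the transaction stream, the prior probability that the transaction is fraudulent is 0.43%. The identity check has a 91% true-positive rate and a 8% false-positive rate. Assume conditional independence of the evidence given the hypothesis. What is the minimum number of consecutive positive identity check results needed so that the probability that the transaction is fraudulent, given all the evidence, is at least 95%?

4

Prior odds: 0.0043 ÷ 0.9957 = 43/9957.
Likelihood ratio of a positive result = 0.91/0.08 = 11.375.
Target odds: 0.95 ÷ 0.05 = 19.
Need (43/9957) × 11.375ⁿ ≥ 19, i.e. 11.375ⁿ ≥ 189183/43.
11.375³ = 753571/512 falls short of 189183/43 but 11.375⁴ = 68574961/4096 reaches it, so n = 4.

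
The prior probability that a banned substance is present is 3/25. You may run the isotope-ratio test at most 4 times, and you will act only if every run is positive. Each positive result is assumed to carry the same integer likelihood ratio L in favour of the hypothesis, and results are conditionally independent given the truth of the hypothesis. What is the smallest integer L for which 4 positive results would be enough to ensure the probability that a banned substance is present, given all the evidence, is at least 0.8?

Prior odds = 0.12/0.88 = 3/22.
Target odds = 0.8/0.2 = 4.
Need L⁴ ≥ 4 ÷ (3/22) = 88/3.
2⁴ = 16 < 88/3 ≤ 81 = 3⁴, so L = 3.

3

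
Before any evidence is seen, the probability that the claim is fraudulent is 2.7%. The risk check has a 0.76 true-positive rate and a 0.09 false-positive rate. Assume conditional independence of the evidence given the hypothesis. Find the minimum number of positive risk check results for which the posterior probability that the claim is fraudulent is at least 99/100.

Prior odds: 0.027 ÷ 0.973 = 27/973.
Likelihood ratio of a positive result = 0.76/0.09 = 76/9.
Target odds: 0.99 ÷ 0.01 = 99.
Require (76/9)ⁿ ≥ 99 ÷ (27/973) = 10703/3.
(76/9)³ = 438976/729 falls short of 10703/3 but (76/9)⁴ = 33362176/6561 reaches it, so n = 4.

4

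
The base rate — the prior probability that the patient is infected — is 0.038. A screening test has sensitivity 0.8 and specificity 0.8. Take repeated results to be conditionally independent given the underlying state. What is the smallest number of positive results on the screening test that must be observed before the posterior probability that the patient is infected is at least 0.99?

6

Prior odds: 0.038 ÷ 0.962 = 19/481.
False-positive rate = 1 − 0.8 = 0.2; likelihood ratio of a positive = 0.8/0.2 = 4.
Target odds: 0.99 ÷ 0.01 = 99.
Require 4ⁿ ≥ 99 ÷ (19/481) = 47619/19.
4⁵ = 1024 falls short of 47619/19 but 4⁶ = 4096 reaches it, so n = 6.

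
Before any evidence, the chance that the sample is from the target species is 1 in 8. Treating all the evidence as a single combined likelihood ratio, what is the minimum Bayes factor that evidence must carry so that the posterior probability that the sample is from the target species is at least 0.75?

21

Prior odds = 0.125/0.875 = 1/7.
Target odds = 0.75/0.25 = 3.
Required Bayes factor = 3 ÷ (1/7) = 21.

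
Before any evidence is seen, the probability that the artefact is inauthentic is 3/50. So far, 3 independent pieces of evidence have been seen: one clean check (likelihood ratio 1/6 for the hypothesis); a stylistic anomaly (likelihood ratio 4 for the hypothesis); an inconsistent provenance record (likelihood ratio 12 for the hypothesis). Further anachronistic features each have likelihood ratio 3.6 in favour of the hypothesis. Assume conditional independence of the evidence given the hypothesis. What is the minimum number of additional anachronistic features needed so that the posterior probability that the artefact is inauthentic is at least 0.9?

Prior odds = 0.06/0.94 = 3/47.
Combined Bayes factor of the evidence already in hand = (1/6) × 4 × 12 = 8.
Odds after that evidence = (3/47) × 8 = 24/47.
Target odds = 0.9/0.1 = 9.
Need 3.6ⁿ ≥ 9 ÷ (24/47) = 17.625.
3.6² = 12.96 falls short of 17.625 but 3.6³ = 46.656 reaches it, so n = 3.

3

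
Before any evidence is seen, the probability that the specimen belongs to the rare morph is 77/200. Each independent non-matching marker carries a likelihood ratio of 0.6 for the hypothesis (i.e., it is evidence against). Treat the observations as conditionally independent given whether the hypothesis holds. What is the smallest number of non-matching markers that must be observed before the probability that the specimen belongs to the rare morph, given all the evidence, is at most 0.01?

9

Prior odds: 0.385 ÷ 0.615 = 77/123.
Likelihood ratio per non-matching marker = 0.6.
Target odds: 0.01 ÷ 0.99 = 1/99.
Require 0.6ⁿ ≤ 1/99 ÷ (77/123) = 41/2541.
0.6⁸ = 6561/390625 is still above 41/2541 but 0.6⁹ = 19683/1953125 is at or below it, so n = 9.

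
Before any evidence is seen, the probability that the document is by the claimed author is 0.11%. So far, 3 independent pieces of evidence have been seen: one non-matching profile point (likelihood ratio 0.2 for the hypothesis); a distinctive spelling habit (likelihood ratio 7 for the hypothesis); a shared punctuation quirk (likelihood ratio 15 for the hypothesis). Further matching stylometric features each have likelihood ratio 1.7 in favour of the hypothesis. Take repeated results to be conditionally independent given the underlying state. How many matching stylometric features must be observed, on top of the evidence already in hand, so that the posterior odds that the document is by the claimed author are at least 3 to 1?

10

Prior odds = 0.0011/0.9989 = 11/9989.
Combined Bayes factor of the evidence already in hand = 0.2 × 7 × 15 = 21.
Odds after that evidence = (11/9989) × 21 = 33/1427.
Target odds = 3.
Need 1.7ⁿ ≥ 3 ÷ (33/1427) = 1427/11.
1.7⁹ ≈118.588 falls short of 1427/11 but 1.7¹⁰ ≈201.599 reaches it, so n = 10.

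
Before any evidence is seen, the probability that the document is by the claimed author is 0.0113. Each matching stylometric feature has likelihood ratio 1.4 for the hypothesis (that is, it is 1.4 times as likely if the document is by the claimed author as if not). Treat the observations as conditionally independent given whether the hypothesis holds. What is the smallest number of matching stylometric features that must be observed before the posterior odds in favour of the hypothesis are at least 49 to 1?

25

Prior odds: 0.0113 ÷ 0.9887 = 113/9887.
Likelihood ratio per matching stylometric feature = 1.4.
Target odds = 49.
Require 1.4ⁿ ≥ 49 ÷ (113/9887) = 484463/113.
1.4²⁴ ≈3214.2 falls short of 484463/113 but 1.4²⁵ ≈4499.88 reaches it, so n = 25.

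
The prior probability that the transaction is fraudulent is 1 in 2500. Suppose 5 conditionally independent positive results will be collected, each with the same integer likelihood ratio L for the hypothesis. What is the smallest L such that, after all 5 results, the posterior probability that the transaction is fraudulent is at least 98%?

Prior odds = 0.0004/0.9996 = 1/2499.
Target odds = 0.98/0.02 = 49.
Need L⁵ ≥ 49 ÷ (1/2499) = 122451.
10⁵ = 100000 < 122451 ≤ 161051 = 11⁵, so L = 11.

11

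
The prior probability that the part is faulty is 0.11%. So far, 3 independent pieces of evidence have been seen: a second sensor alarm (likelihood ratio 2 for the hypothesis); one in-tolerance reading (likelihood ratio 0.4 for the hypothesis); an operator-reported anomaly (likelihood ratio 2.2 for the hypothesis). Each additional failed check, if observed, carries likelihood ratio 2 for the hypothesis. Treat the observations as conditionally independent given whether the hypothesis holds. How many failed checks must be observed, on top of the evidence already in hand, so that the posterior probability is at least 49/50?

Prior odds = 0.0011/0.9989 = 11/9989.
Combined Bayes factor of the evidence already in hand = 2 × 0.4 × 2.2 = 1.76.
Odds after that evidence = (11/9989) × 1.76 = 484/249725.
Target odds = 0.98/0.02 = 49.
Need 2ⁿ ≥ 49 ÷ (484/249725) = 12236525/484.
2¹⁴ = 16384 falls short of 12236525/484 but 2¹⁵ = 32768 reaches it, so n = 15.

15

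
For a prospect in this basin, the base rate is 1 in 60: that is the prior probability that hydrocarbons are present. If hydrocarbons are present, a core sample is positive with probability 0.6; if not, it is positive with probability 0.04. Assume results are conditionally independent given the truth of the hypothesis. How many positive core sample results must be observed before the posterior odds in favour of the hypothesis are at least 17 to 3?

Prior odds = (1/60)/(59/60) = 1/59.
Likelihood ratio of a positive = 0.6/0.04 = 15.
Target odds = 17/3.
Require 15ⁿ ≥ 17/3 ÷ (1/59) = 1003/3.
15² = 225 falls short of 1003/3 but 15³ = 3375 reaches it, so n = 3.

3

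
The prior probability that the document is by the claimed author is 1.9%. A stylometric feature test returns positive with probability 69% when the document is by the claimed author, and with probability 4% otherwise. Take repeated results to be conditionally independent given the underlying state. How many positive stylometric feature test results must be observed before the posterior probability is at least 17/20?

2

Prior odds = 0.019/0.981 = 19/981.
Likelihood ratio of a positive result = 0.69/0.04 = 17.25.
Target posterior odds = 0.85/0.15 = 17/3.
Require 17.25ⁿ ≥ 17/3 ÷ (19/981) = 5559/19.
17.25¹ = 17.25 falls short of 5559/19 but 17.25² = 297.5625 reaches it, so n = 2.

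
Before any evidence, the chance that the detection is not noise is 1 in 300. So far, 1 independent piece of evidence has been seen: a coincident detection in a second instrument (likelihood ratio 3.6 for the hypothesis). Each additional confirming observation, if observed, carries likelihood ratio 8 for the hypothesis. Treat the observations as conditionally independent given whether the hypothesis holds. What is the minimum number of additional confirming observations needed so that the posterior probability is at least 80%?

Prior odds = (1/300)/(299/300) = 1/299.
Bayes factor of the evidence already in hand = 3.6.
Odds after that evidence = (1/299) × 3.6 = 18/1495.
Target odds = 0.8/0.2 = 4.
Need 8ⁿ ≥ 4 ÷ (18/1495) = 2990/9.
8² = 64 falls short of 2990/9 but 8³ = 512 reaches it, so n = 3.

3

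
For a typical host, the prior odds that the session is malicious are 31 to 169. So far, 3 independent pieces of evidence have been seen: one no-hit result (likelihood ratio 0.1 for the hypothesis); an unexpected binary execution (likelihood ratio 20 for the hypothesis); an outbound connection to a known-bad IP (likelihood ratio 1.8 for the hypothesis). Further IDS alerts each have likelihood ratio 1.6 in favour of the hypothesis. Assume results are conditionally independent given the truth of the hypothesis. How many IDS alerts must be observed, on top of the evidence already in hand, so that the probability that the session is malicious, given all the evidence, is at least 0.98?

Prior odds = 31/169.
Combined Bayes factor of the evidence already in hand = 0.1 × 20 × 1.8 = 3.6.
Odds after that evidence = (31/169) × 3.6 = 558/845.
Target odds = 0.98/0.02 = 49.
Need 1.6ⁿ ≥ 49 ÷ (558/845) = 41405/558.
1.6⁹ = 134217728/1953125 falls short of 41405/558 but 1.6¹⁰ ≈109.951 reaches it, so n = 10.

10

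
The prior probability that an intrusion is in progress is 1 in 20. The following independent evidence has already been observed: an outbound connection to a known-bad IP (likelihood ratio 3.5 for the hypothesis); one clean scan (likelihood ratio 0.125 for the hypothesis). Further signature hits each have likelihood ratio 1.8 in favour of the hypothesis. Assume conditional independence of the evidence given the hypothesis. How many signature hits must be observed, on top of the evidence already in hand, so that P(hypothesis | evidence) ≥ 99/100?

15

Prior odds = 0.05/0.95 = 1/19.
Combined Bayes factor of the evidence already in hand = 3.5 × 0.125 = 0.4375.
Odds after that evidence = (1/19) × 0.4375 = 7/304.
Target odds = 0.99/0.01 = 99.
Need 1.8ⁿ ≥ 99 ÷ (7/304) = 30096/7.
1.8¹⁴ ≈3748.13 falls short of 30096/7 but 1.8¹⁵ ≈6746.64 reaches it, so n = 15.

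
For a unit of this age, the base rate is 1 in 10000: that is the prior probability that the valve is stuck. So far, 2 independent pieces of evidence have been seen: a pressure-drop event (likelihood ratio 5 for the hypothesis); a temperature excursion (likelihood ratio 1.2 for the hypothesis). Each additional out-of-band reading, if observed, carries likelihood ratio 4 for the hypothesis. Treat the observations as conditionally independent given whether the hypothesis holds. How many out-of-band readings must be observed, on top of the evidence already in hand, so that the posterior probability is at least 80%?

Prior odds = 0.0001/0.9999 = 1/9999.
Combined Bayes factor of the evidence already in hand = 5 × 1.2 = 6.
Odds after that evidence = (1/9999) × 6 = 2/3333.
Target odds = 0.8/0.2 = 4.
Need 4ⁿ ≥ 4 ÷ (2/3333) = 6666.
4⁶ = 4096 falls short of 6666 but 4⁷ = 16384 reaches it, so n = 7.

7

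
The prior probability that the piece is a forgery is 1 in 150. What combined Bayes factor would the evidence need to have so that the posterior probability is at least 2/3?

298

Prior odds = (1/150)/(149/150) = 1/149.
Target odds = (2/3)/(1/3) = 2.
Required Bayes factor = 2 ÷ (1/149) = 298.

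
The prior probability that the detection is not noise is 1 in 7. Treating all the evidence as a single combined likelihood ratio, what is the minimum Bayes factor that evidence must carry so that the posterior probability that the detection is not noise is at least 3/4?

18

Prior odds = (1/7)/(6/7) = 1/6.
Target odds = 0.75/0.25 = 3.
Required Bayes factor = 3 ÷ (1/6) = 18.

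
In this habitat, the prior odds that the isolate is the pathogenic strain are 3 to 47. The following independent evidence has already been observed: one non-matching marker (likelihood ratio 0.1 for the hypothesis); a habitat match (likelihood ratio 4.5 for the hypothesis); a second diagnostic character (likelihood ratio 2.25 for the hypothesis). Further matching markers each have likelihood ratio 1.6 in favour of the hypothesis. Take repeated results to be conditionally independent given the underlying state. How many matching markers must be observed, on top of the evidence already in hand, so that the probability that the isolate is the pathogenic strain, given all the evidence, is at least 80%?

9

Prior odds = 3/47.
Combined Bayes factor of the evidence already in hand = 0.1 × 4.5 × 2.25 = 1.0125.
Odds after that evidence = (3/47) × 1.0125 = 243/3760.
Target odds = 0.8/0.2 = 4.
Need 1.6ⁿ ≥ 4 ÷ (243/3760) = 15040/243.
1.6⁸ = 16777216/390625 falls short of 15040/243 but 1.6⁹ = 134217728/1953125 reaches it, so n = 9.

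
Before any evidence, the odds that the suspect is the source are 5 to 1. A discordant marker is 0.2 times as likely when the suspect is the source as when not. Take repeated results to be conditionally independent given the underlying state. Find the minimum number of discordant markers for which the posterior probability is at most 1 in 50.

Prior odds = 5.
Likelihood ratio per discordant marker = 0.2.
Target odds: 0.02 ÷ 0.98 = 1/49.
Require 0.2ⁿ ≤ 1/49 ÷ 5 = 1/245.
0.2³ = 0.008 is still above 1/245 but 0.2⁴ = 0.0016 is at or below it, so n = 4.

4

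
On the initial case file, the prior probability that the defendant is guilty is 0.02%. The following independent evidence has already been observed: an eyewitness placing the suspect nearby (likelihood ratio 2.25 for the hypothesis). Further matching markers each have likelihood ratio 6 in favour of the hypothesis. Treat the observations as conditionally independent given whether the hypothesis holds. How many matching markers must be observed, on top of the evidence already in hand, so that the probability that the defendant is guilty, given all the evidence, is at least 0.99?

Prior odds = 0.0002/0.9998 = 1/4999.
Bayes factor of the evidence already in hand = 2.25.
Odds after that evidence = (1/4999) × 2.25 = 9/19996.
Target odds = 0.99/0.01 = 99.
Need 6ⁿ ≥ 99 ÷ (9/19996) = 219956.
6⁶ = 46656 falls short of 219956 but 6⁷ = 279936 reaches it, so n = 7.

7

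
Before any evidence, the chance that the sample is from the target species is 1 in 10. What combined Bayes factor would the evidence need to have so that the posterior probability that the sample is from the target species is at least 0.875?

63

Prior odds = 0.1/0.9 = 1/9.
Target odds = 0.875/0.125 = 7.
Required Bayes factor = 7 ÷ (1/9) = 63.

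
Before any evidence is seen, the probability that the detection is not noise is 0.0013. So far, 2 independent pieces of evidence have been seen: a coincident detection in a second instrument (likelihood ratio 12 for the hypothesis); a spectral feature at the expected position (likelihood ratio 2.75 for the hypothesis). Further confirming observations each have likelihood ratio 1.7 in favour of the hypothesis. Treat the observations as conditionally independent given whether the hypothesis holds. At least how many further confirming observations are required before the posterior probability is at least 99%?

15

Prior odds = 0.0013/0.9987 = 13/9987.
Combined Bayes factor of the evidence already in hand = 12 × 2.75 = 33.
Odds after that evidence = (13/9987) × 33 = 143/3329.
Target odds = 0.99/0.01 = 99.
Need 1.7ⁿ ≥ 99 ÷ (143/3329) = 29961/13.
1.7¹⁴ ≈1683.78 falls short of 29961/13 but 1.7¹⁵ ≈2862.42 reaches it, so n = 15.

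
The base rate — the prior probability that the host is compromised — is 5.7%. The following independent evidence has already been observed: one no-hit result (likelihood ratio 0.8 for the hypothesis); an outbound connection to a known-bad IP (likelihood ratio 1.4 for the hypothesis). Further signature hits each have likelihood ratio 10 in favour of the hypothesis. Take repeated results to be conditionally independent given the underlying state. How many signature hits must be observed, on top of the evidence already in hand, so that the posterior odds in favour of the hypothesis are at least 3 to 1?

Prior odds = 0.057/0.943 = 57/943.
Combined Bayes factor of the evidence already in hand = 0.8 × 1.4 = 1.12.
Odds after that evidence = (57/943) × 1.12 = 1596/23575.
Target odds = 3.
Need 10ⁿ ≥ 3 ÷ (1596/23575) = 23575/532.
10¹ = 10 falls short of 23575/532 but 10² = 100 reaches it, so n = 2.

2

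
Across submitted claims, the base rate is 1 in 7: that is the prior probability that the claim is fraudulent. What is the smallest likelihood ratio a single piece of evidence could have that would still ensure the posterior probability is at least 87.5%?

42

Prior odds = (1/7)/(6/7) = 1/6.
Target odds = 0.875/0.125 = 7.
Required Bayes factor = 7 ÷ (1/6) = 42.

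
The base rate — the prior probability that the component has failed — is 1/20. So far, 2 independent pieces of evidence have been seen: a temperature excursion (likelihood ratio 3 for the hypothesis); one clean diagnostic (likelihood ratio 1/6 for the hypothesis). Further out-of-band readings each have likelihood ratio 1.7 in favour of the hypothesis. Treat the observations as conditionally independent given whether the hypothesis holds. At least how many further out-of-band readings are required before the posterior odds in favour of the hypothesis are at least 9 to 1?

11

Prior odds = 0.05/0.95 = 1/19.
Combined Bayes factor of the evidence already in hand = 3 × (1/6) = 0.5.
Odds after that evidence = (1/19) × 0.5 = 1/38.
Target odds = 9.
Need 1.7ⁿ ≥ 9 ÷ (1/38) = 342.
1.7¹⁰ ≈201.599 falls short of 342 but 1.7¹¹ ≈342.719 reaches it, so n = 11.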